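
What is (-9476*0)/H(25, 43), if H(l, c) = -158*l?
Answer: 0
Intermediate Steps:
(-9476*0)/H(25, 43) = (-9476*0)/((-158*25)) = 0/(-3950) = 0*(-1/3950) = 0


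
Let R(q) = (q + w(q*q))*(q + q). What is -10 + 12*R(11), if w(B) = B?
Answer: 34838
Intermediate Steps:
R(q) = 2*q*(q + q²) (R(q) = (q + q*q)*(q + q) = (q + q²)*(2*q) = 2*q*(q + q²))
-10 + 12*R(11) = -10 + 12*(2*11²*(1 + 11)) = -10 + 12*(2*121*12) = -10 + 12*2904 = -10 + 34848 = 34838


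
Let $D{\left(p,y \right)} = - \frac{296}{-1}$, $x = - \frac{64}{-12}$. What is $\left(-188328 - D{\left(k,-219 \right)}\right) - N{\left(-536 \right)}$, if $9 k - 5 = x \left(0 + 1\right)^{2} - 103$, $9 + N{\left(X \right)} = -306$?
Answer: $-188309$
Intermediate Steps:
$N{\left(X \right)} = -315$ ($N{\left(X \right)} = -9 - 306 = -315$)
$x = \frac{16}{3}$ ($x = \left(-64\right) \left(- \frac{1}{12}\right) = \frac{16}{3} \approx 5.3333$)
$k = - \frac{278}{27}$ ($k = \frac{5}{9} + \frac{\frac{16 \left(0 + 1\right)^{2}}{3} - 103}{9} = \frac{5}{9} + \frac{\frac{16 \cdot 1^{2}}{3} - 103}{9} = \frac{5}{9} + \frac{\frac{16}{3} \cdot 1 - 103}{9} = \frac{5}{9} + \frac{\frac{16}{3} - 103}{9} = \frac{5}{9} + \frac{1}{9} \left(- \frac{293}{3}\right) = \frac{5}{9} - \frac{293}{27} = - \frac{278}{27} \approx -10.296$)
$D{\left(p,y \right)} = 296$ ($D{\left(p,y \right)} = \left(-296\right) \left(-1\right) = 296$)
$\left(-188328 - D{\left(k,-219 \right)}\right) - N{\left(-536 \right)} = \left(-188328 - 296\right) - -315 = \left(-188328 - 296\right) + 315 = -188624 + 315 = -188309$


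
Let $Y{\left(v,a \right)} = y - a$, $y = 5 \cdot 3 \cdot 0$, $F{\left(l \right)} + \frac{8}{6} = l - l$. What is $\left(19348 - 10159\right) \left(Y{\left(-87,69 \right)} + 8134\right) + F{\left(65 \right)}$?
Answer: $\frac{222327851}{3} \approx 7.4109 \cdot 10^{7}$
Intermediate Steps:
$F{\left(l \right)} = - \frac{4}{3}$ ($F{\left(l \right)} = - \frac{4}{3} + \left(l - l\right) = - \frac{4}{3} + 0 = - \frac{4}{3}$)
$y = 0$ ($y = 15 \cdot 0 = 0$)
$Y{\left(v,a \right)} = - a$ ($Y{\left(v,a \right)} = 0 - a = - a$)
$\left(19348 - 10159\right) \left(Y{\left(-87,69 \right)} + 8134\right) + F{\left(65 \right)} = \left(19348 - 10159\right) \left(\left(-1\right) 69 + 8134\right) - \frac{4}{3} = 9189 \left(-69 + 8134\right) - \frac{4}{3} = 9189 \cdot 8065 - \frac{4}{3} = 74109285 - \frac{4}{3} = \frac{222327851}{3}$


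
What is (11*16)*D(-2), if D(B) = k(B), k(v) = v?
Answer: -352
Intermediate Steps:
D(B) = B
(11*16)*D(-2) = (11*16)*(-2) = 176*(-2) = -352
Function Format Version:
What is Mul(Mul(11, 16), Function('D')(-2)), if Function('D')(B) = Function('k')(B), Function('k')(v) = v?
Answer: -352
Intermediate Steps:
Function('D')(B) = B
Mul(Mul(11, 16), Function('D')(-2)) = Mul(Mul(11, 16), -2) = Mul(176, -2) = -352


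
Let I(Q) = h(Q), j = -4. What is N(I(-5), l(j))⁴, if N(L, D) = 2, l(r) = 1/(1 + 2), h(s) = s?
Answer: 16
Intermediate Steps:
I(Q) = Q
l(r) = ⅓ (l(r) = 1/3 = ⅓)
N(I(-5), l(j))⁴ = 2⁴ = 16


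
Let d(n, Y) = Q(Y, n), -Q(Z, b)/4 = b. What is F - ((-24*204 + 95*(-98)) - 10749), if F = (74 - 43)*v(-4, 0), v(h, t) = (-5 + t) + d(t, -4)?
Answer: 24800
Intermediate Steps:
Q(Z, b) = -4*b
d(n, Y) = -4*n
v(h, t) = -5 - 3*t (v(h, t) = (-5 + t) - 4*t = -5 - 3*t)
F = -155 (F = (74 - 43)*(-5 - 3*0) = 31*(-5 + 0) = 31*(-5) = -155)
F - ((-24*204 + 95*(-98)) - 10749) = -155 - ((-24*204 + 95*(-98)) - 10749) = -155 - ((-4896 - 9310) - 10749) = -155 - (-14206 - 10749) = -155 - 1*(-24955) = -155 + 24955 = 24800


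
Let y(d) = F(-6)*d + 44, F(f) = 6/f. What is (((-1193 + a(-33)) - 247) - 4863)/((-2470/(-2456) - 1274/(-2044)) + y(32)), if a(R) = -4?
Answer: -565384708/1221757 ≈ -462.76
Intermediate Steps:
y(d) = 44 - d (y(d) = (6/(-6))*d + 44 = (6*(-⅙))*d + 44 = -d + 44 = 44 - d)
(((-1193 + a(-33)) - 247) - 4863)/((-2470/(-2456) - 1274/(-2044)) + y(32)) = (((-1193 - 4) - 247) - 4863)/((-2470/(-2456) - 1274/(-2044)) + (44 - 1*32)) = ((-1197 - 247) - 4863)/((-2470*(-1/2456) - 1274*(-1/2044)) + (44 - 32)) = (-1444 - 4863)/((1235/1228 + 91/146) + 12) = -6307/(146029/89644 + 12) = -6307/1221757/89644 = -6307*89644/1221757 = -565384708/1221757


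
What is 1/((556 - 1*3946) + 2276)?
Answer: -1/1114 ≈ -0.00089767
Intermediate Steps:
1/((556 - 1*3946) + 2276) = 1/((556 - 3946) + 2276) = 1/(-3390 + 2276) = 1/(-1114) = -1/1114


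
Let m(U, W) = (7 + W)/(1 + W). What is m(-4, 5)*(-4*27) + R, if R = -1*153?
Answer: -369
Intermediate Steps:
R = -153
m(U, W) = (7 + W)/(1 + W)
m(-4, 5)*(-4*27) + R = ((7 + 5)/(1 + 5))*(-4*27) - 153 = (12/6)*(-108) - 153 = ((⅙)*12)*(-108) - 153 = 2*(-108) - 153 = -216 - 153 = -369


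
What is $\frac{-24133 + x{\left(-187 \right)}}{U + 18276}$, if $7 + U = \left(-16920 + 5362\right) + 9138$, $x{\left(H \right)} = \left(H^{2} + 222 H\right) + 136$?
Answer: $- \frac{30542}{15849} \approx -1.9271$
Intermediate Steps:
$x{\left(H \right)} = 136 + H^{2} + 222 H$
$U = -2427$ ($U = -7 + \left(\left(-16920 + 5362\right) + 9138\right) = -7 + \left(-11558 + 9138\right) = -7 - 2420 = -2427$)
$\frac{-24133 + x{\left(-187 \right)}}{U + 18276} = \frac{-24133 + \left(136 + \left(-187\right)^{2} + 222 \left(-187\right)\right)}{-2427 + 18276} = \frac{-24133 + \left(136 + 34969 - 41514\right)}{15849} = \left(-24133 - 6409\right) \frac{1}{15849} = \left(-30542\right) \frac{1}{15849} = - \frac{30542}{15849}$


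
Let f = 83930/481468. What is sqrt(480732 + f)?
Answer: sqrt(27859803797891702)/240734 ≈ 693.35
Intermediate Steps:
f = 41965/240734 (f = 83930*(1/481468) = 41965/240734 ≈ 0.17432)
sqrt(480732 + f) = sqrt(480732 + 41965/240734) = sqrt(115728579253/240734) = sqrt(27859803797891702)/240734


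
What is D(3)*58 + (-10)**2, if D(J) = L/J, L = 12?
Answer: 332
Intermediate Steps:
D(J) = 12/J
D(3)*58 + (-10)**2 = (12/3)*58 + (-10)**2 = (12*(1/3))*58 + 100 = 4*58 + 100 = 232 + 100 = 332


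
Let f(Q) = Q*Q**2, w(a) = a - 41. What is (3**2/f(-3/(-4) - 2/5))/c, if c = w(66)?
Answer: 2880/343 ≈ 8.3965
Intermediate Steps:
w(a) = -41 + a
c = 25 (c = -41 + 66 = 25)
f(Q) = Q**3
(3**2/f(-3/(-4) - 2/5))/c = (3**2/((-3/(-4) - 2/5)**3))/25 = (9/((-3*(-1/4) - 2*1/5)**3))*(1/25) = (9/((3/4 - 2/5)**3))*(1/25) = (9/((7/20)**3))*(1/25) = (9/(343/8000))*(1/25) = (9*(8000/343))*(1/25) = (72000/343)*(1/25) = 2880/343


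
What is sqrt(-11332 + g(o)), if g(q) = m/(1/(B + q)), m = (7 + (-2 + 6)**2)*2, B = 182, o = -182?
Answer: 2*I*sqrt(2833) ≈ 106.45*I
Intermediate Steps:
m = 46 (m = (7 + 4**2)*2 = (7 + 16)*2 = 23*2 = 46)
g(q) = 8372 + 46*q (g(q) = 46/(1/(182 + q)) = 46*(182 + q) = 8372 + 46*q)
sqrt(-11332 + g(o)) = sqrt(-11332 + (8372 + 46*(-182))) = sqrt(-11332 + (8372 - 8372)) = sqrt(-11332 + 0) = sqrt(-11332) = 2*I*sqrt(2833)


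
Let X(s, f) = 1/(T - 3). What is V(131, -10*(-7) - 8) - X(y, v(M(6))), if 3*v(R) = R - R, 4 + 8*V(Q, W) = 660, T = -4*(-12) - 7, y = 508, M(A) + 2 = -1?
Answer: 3115/38 ≈ 81.974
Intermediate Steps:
M(A) = -3 (M(A) = -2 - 1 = -3)
T = 41 (T = 48 - 7 = 41)
V(Q, W) = 82 (V(Q, W) = -½ + (⅛)*660 = -½ + 165/2 = 82)
v(R) = 0 (v(R) = (R - R)/3 = (⅓)*0 = 0)
X(s, f) = 1/38 (X(s, f) = 1/(41 - 3) = 1/38)
V(131, -10*(-7) - 8) - X(y, v(M(6))) = 82 - 1*1/38 = 82 - 1/38 = 3115/38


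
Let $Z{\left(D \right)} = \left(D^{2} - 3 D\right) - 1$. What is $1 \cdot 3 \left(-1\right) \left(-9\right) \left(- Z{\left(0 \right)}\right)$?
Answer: $27$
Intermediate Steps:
$Z{\left(D \right)} = -1 + D^{2} - 3 D$
$1 \cdot 3 \left(-1\right) \left(-9\right) \left(- Z{\left(0 \right)}\right) = 1 \cdot 3 \left(-1\right) \left(-9\right) \left(- (-1 + 0^{2} - 0)\right) = 3 \left(-1\right) \left(-9\right) \left(- (-1 + 0 + 0)\right) = \left(-3\right) \left(-9\right) \left(\left(-1\right) \left(-1\right)\right) = 27 \cdot 1 = 27$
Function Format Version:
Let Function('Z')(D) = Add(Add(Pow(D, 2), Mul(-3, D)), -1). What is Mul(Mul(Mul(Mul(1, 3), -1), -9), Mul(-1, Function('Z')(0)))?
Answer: 27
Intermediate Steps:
Function('Z')(D) = Add(-1, Pow(D, 2), Mul(-3, D))
Mul(Mul(Mul(Mul(1, 3), -1), -9), Mul(-1, Function('Z')(0))) = Mul(Mul(Mul(Mul(1, 3), -1), -9), Mul(-1, Add(-1, Pow(0, 2), Mul(-3, 0)))) = Mul(Mul(Mul(3, -1), -9), Mul(-1, Add(-1, 0, 0))) = Mul(Mul(-3, -9), Mul(-1, -1)) = Mul(27, 1) = 27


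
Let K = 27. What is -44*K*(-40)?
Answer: 47520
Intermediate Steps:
-44*K*(-40) = -44*27*(-40) = -1188*(-40) = 47520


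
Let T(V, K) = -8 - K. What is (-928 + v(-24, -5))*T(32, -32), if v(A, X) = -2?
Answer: -22320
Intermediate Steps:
(-928 + v(-24, -5))*T(32, -32) = (-928 - 2)*(-8 - 1*(-32)) = -930*(-8 + 32) = -930*24 = -22320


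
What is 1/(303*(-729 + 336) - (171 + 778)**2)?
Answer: -1/1019680 ≈ -9.8070e-7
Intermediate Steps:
1/(303*(-729 + 336) - (171 + 778)**2) = 1/(303*(-393) - 1*949**2) = 1/(-119079 - 1*900601) = 1/(-119079 - 900601) = 1/(-1019680) = -1/1019680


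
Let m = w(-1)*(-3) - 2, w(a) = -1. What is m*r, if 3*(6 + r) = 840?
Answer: 274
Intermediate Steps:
r = 274 (r = -6 + (⅓)*840 = -6 + 280 = 274)
m = 1 (m = -1*(-3) - 2 = 3 - 2 = 1)
m*r = 1*274 = 274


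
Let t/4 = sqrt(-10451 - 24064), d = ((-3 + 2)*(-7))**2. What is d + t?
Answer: 49 + 12*I*sqrt(3835) ≈ 49.0 + 743.13*I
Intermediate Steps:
d = 49 (d = (-1*(-7))**2 = 7**2 = 49)
t = 12*I*sqrt(3835) (t = 4*sqrt(-10451 - 24064) = 4*sqrt(-34515) = 4*(3*I*sqrt(3835)) = 12*I*sqrt(3835) ≈ 743.13*I)
d + t = 49 + 12*I*sqrt(3835)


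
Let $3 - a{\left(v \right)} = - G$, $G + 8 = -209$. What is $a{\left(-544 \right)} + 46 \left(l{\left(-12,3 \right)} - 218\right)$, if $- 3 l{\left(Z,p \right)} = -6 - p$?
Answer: $-10104$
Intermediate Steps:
$G = -217$ ($G = -8 - 209 = -217$)
$l{\left(Z,p \right)} = 2 + \frac{p}{3}$ ($l{\left(Z,p \right)} = - \frac{-6 - p}{3} = 2 + \frac{p}{3}$)
$a{\left(v \right)} = -214$ ($a{\left(v \right)} = 3 - \left(-1\right) \left(-217\right) = 3 - 217 = -214$)
$a{\left(-544 \right)} + 46 \left(l{\left(-12,3 \right)} - 218\right) = -214 + 46 \left(\left(2 + \frac{1}{3} \cdot 3\right) - 218\right) = -214 + 46 \left(\left(2 + 1\right) - 218\right) = -214 + 46 \left(3 - 218\right) = -214 + 46 \left(-215\right) = -214 - 9890 = -10104$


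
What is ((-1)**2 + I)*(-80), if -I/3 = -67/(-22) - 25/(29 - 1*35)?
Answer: 18160/11 ≈ 1650.9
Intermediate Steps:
I = -238/11 (I = -3*(-67/(-22) - 25/(29 - 1*35)) = -3*(-67*(-1/22) - 25/(29 - 35)) = -3*(67/22 - 25/(-6)) = -3*(67/22 - 25*(-1/6)) = -3*(67/22 + 25/6) = -3*238/33 = -238/11 ≈ -21.636)
((-1)**2 + I)*(-80) = ((-1)**2 - 238/11)*(-80) = (1 - 238/11)*(-80) = -227/11*(-80) = 18160/11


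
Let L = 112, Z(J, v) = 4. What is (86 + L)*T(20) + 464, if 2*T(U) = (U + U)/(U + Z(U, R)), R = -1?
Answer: 629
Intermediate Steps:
T(U) = U/(4 + U) (T(U) = ((U + U)/(U + 4))/2 = ((2*U)/(4 + U))/2 = (2*U/(4 + U))/2 = U/(4 + U))
(86 + L)*T(20) + 464 = (86 + 112)*(20/(4 + 20)) + 464 = 198*(20/24) + 464 = 198*(20*(1/24)) + 464 = 198*(⅚) + 464 = 165 + 464 = 629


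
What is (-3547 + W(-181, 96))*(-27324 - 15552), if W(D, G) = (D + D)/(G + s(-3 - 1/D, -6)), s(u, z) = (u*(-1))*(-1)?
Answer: 1281471885360/8417 ≈ 1.5225e+8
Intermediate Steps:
s(u, z) = u (s(u, z) = -u*(-1) = u)
W(D, G) = 2*D/(-3 + G - 1/D) (W(D, G) = (D + D)/(G + (-3 - 1/D)) = (2*D)/(-3 + G - 1/D) = 2*D/(-3 + G - 1/D))
(-3547 + W(-181, 96))*(-27324 - 15552) = (-3547 - 2*(-181)²/(1 - 1*(-181)*(-3 + 96)))*(-27324 - 15552) = (-3547 - 2*32761/(1 - 1*(-181)*93))*(-42876) = (-3547 - 2*32761/(1 + 16833))*(-42876) = (-3547 - 2*32761/16834)*(-42876) = (-3547 - 2*32761*1/16834)*(-42876) = (-3547 - 32761/8417)*(-42876) = -29887860/8417*(-42876) = 1281471885360/8417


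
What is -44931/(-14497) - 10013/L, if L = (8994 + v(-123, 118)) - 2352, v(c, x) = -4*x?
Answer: 132065809/89446490 ≈ 1.4765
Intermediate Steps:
L = 6170 (L = (8994 - 4*118) - 2352 = (8994 - 472) - 2352 = 8522 - 2352 = 6170)
-44931/(-14497) - 10013/L = -44931/(-14497) - 10013/6170 = -44931*(-1/14497) - 10013*1/6170 = 44931/14497 - 10013/6170 = 132065809/89446490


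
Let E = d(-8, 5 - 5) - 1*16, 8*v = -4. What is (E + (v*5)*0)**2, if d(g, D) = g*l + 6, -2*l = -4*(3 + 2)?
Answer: 8100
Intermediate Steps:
v = -1/2 (v = (1/8)*(-4) = -1/2 ≈ -0.50000)
l = 10 (l = -(-2)*(3 + 2) = -(-2)*5 = -1/2*(-20) = 10)
d(g, D) = 6 + 10*g (d(g, D) = g*10 + 6 = 10*g + 6 = 6 + 10*g)
E = -90 (E = (6 + 10*(-8)) - 1*16 = (6 - 80) - 16 = -74 - 16 = -90)
(E + (v*5)*0)**2 = (-90 - 1/2*5*0)**2 = (-90 - 5/2*0)**2 = (-90 + 0)**2 = (-90)**2 = 8100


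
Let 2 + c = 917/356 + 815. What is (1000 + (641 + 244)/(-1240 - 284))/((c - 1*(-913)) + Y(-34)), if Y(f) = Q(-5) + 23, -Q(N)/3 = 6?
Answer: 45185745/78378431 ≈ 0.57651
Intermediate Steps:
Q(N) = -18 (Q(N) = -3*6 = -18)
Y(f) = 5 (Y(f) = -18 + 23 = 5)
c = 290345/356 (c = -2 + (917/356 + 815) = -2 + 291057/356 = 290345/356 ≈ 815.58)
(1000 + (641 + 244)/(-1240 - 284))/((c - 1*(-913)) + Y(-34)) = (1000 + (641 + 244)/(-1240 - 284))/((290345/356 - 1*(-913)) + 5) = (1000 + 885/(-1524))/((290345/356 + 913) + 5) = (1000 + 885*(-1/1524))/(615373/356 + 5) = (1000 - 295/508)/(617153/356) = (507705/508)*(356/617153) = 45185745/78378431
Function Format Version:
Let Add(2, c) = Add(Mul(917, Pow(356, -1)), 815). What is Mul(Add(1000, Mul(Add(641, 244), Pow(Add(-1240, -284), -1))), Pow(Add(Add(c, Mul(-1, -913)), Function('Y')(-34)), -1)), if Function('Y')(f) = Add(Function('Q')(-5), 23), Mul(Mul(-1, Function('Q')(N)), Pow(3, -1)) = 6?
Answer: Rational(45185745, 78378431) ≈ 0.57651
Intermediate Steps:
Function('Q')(N) = -18 (Function('Q')(N) = Mul(-3, 6) = -18)
Function('Y')(f) = 5 (Function('Y')(f) = Add(-18, 23) = 5)
c = Rational(290345, 356) (c = Add(-2, Add(Mul(917, Pow(356, -1)), 815)) = Add(-2, Add(Mul(917, Rational(1, 356)), 815)) = Add(-2, Add(Rational(917, 356), 815)) = Add(-2, Rational(291057, 356)) = Rational(290345, 356) ≈ 815.58)
Mul(Add(1000, Mul(Add(641, 244), Pow(Add(-1240, -284), -1))), Pow(Add(Add(c, Mul(-1, -913)), Function('Y')(-34)), -1)) = Mul(Add(1000, Mul(Add(641, 244), Pow(Add(-1240, -284), -1))), Pow(Add(Add(Rational(290345, 356), Mul(-1, -913)), 5), -1)) = Mul(Add(1000, Mul(885, Pow(-1524, -1))), Pow(Add(Add(Rational(290345, 356), 913), 5), -1)) = Mul(Add(1000, Mul(885, Rational(-1, 1524))), Pow(Add(Rational(615373, 356), 5), -1)) = Mul(Add(1000, Rational(-295, 508)), Pow(Rational(617153, 356), -1)) = Mul(Rational(507705, 508), Rational(356, 617153)) = Rational(45185745, 78378431)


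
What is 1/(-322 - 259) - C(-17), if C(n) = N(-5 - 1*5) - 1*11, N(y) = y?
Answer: 12200/581 ≈ 20.998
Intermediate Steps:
C(n) = -21 (C(n) = (-5 - 1*5) - 1*11 = (-5 - 5) - 11 = -10 - 11 = -21)
1/(-322 - 259) - C(-17) = 1/(-322 - 259) - 1*(-21) = 1/(-581) + 21 = -1/581 + 21 = 12200/581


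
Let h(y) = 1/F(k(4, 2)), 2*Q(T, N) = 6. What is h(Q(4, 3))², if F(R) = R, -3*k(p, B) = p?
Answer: 9/16 ≈ 0.56250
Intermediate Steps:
Q(T, N) = 3 (Q(T, N) = (½)*6 = 3)
k(p, B) = -p/3
h(y) = -¾ (h(y) = 1/(-⅓*4) = 1/(-4/3) = -¾)
h(Q(4, 3))² = (-¾)² = 9/16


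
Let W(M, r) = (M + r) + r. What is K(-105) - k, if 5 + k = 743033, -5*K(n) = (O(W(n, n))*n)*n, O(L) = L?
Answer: -48453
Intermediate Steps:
W(M, r) = M + 2*r
K(n) = -3*n³/5 (K(n) = -(n + 2*n)*n*n/5 = -(3*n)*n*n/5 = -3*n²*n/5 = -3*n³/5)
k = 743028 (k = -5 + 743033 = 743028)
K(-105) - k = -⅗*(-105)³ - 1*743028 = -⅗*(-1157625) - 743028 = 694575 - 743028 = -48453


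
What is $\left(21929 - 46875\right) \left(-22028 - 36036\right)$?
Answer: $1448464544$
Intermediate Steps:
$\left(21929 - 46875\right) \left(-22028 - 36036\right) = \left(-24946\right) \left(-58064\right) = 1448464544$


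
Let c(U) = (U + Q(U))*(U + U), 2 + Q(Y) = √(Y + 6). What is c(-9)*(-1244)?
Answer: -246312 + 22392*I*√3 ≈ -2.4631e+5 + 38784.0*I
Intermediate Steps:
Q(Y) = -2 + √(6 + Y) (Q(Y) = -2 + √(Y + 6) = -2 + √(6 + Y))
c(U) = 2*U*(-2 + U + √(6 + U)) (c(U) = (U + (-2 + √(6 + U)))*(U + U) = (-2 + U + √(6 + U))*(2*U) = 2*U*(-2 + U + √(6 + U)))
c(-9)*(-1244) = (2*(-9)*(-2 - 9 + √(6 - 9)))*(-1244) = (2*(-9)*(-2 - 9 + √(-3)))*(-1244) = (2*(-9)*(-2 - 9 + I*√3))*(-1244) = (2*(-9)*(-11 + I*√3))*(-1244) = (198 - 18*I*√3)*(-1244) = -246312 + 22392*I*√3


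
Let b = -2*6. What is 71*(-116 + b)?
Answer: -9088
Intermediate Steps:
b = -12
71*(-116 + b) = 71*(-116 - 12) = 71*(-128) = -9088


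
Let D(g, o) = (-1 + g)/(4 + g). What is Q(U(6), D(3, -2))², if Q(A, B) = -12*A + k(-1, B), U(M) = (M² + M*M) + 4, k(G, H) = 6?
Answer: 820836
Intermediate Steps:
D(g, o) = (-1 + g)/(4 + g)
U(M) = 4 + 2*M² (U(M) = (M² + M²) + 4 = 2*M² + 4 = 4 + 2*M²)
Q(A, B) = 6 - 12*A (Q(A, B) = -12*A + 6 = 6 - 12*A)
Q(U(6), D(3, -2))² = (6 - 12*(4 + 2*6²))² = (6 - 12*(4 + 2*36))² = (6 - 12*(4 + 72))² = (6 - 12*76)² = (6 - 912)² = (-906)² = 820836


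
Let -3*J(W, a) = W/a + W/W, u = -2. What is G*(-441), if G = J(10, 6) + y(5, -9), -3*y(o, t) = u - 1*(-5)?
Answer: 833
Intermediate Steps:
J(W, a) = -⅓ - W/(3*a) (J(W, a) = -(W/a + W/W)/3 = -(W/a + 1)/3 = -(1 + W/a)/3 = -⅓ - W/(3*a))
y(o, t) = -1 (y(o, t) = -(-2 - 1*(-5))/3 = -(-2 + 5)/3 = -⅓*3 = -1)
G = -17/9 (G = (⅓)*(-1*10 - 1*6)/6 - 1 = (⅓)*(⅙)*(-10 - 6) - 1 = (⅓)*(⅙)*(-16) - 1 = -8/9 - 1 = -17/9 ≈ -1.8889)
G*(-441) = -17/9*(-441) = 833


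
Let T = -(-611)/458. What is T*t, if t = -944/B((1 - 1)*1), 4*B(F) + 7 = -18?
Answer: 1153568/5725 ≈ 201.50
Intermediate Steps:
B(F) = -25/4 (B(F) = -7/4 + (¼)*(-18) = -7/4 - 9/2 = -25/4)
t = 3776/25 (t = -944/(-25/4) = -944*(-4/25) = 3776/25 ≈ 151.04)
T = 611/458 (T = -(-611)/458 = -1*(-611/458) = 611/458 ≈ 1.3341)
T*t = (611/458)*(3776/25) = 1153568/5725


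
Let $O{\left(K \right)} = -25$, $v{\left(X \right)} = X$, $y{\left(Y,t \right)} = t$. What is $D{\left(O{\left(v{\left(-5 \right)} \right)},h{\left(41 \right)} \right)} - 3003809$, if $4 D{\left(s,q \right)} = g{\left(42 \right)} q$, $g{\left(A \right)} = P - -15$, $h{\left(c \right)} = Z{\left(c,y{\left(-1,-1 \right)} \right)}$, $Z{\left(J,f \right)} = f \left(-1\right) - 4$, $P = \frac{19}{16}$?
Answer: $- \frac{192244553}{64} \approx -3.0038 \cdot 10^{6}$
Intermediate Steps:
$P = \frac{19}{16}$ ($P = 19 \cdot \frac{1}{16} = \frac{19}{16} \approx 1.1875$)
$Z{\left(J,f \right)} = -4 - f$ ($Z{\left(J,f \right)} = - f - 4 = -4 - f$)
$h{\left(c \right)} = -3$ ($h{\left(c \right)} = -4 - -1 = -4 + 1 = -3$)
$g{\left(A \right)} = \frac{259}{16}$ ($g{\left(A \right)} = \frac{19}{16} - -15 = \frac{19}{16} + 15 = \frac{259}{16}$)
$D{\left(s,q \right)} = \frac{259 q}{64}$ ($D{\left(s,q \right)} = \frac{\frac{259}{16} q}{4} = \frac{259 q}{64}$)
$D{\left(O{\left(v{\left(-5 \right)} \right)},h{\left(41 \right)} \right)} - 3003809 = \frac{259}{64} \left(-3\right) - 3003809 = - \frac{777}{64} - 3003809 = - \frac{192244553}{64}$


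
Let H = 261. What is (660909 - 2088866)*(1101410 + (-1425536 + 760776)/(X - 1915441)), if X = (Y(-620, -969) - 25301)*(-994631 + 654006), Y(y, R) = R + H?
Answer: -1741327364268444408595/1107175023 ≈ -1.5728e+12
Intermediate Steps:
Y(y, R) = 261 + R (Y(y, R) = R + 261 = 261 + R)
X = 8859315625 (X = ((261 - 969) - 25301)*(-994631 + 654006) = (-708 - 25301)*(-340625) = -26009*(-340625) = 8859315625)
(660909 - 2088866)*(1101410 + (-1425536 + 760776)/(X - 1915441)) = (660909 - 2088866)*(1101410 + (-1425536 + 760776)/(8859315625 - 1915441)) = -1427957*(1101410 - 664760/8857400184) = -1427957*(1101410 - 664760*1/8857400184) = -1427957*(1101410 - 83095/1107175023) = -1427957*1219453641999335/1107175023 = -1741327364268444408595/1107175023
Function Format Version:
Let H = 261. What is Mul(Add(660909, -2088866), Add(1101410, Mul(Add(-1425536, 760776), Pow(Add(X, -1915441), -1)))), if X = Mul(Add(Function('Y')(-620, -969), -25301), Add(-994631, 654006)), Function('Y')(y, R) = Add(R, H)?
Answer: Rational(-1741327364268444408595, 1107175023) ≈ -1.5728e+12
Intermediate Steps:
Function('Y')(y, R) = Add(261, R) (Function('Y')(y, R) = Add(R, 261) = Add(261, R))
X = 8859315625 (X = Mul(Add(Add(261, -969), -25301), Add(-994631, 654006)) = Mul(Add(-708, -25301), -340625) = Mul(-26009, -340625) = 8859315625)
Mul(Add(660909, -2088866), Add(1101410, Mul(Add(-1425536, 760776), Pow(Add(X, -1915441), -1)))) = Mul(Add(660909, -2088866), Add(1101410, Mul(Add(-1425536, 760776), Pow(Add(8859315625, -1915441), -1)))) = Mul(-1427957, Add(1101410, Mul(-664760, Pow(8857400184, -1)))) = Mul(-1427957, Add(1101410, Mul(-664760, Rational(1, 8857400184)))) = Mul(-1427957, Add(1101410, Rational(-83095, 1107175023))) = Mul(-1427957, Rational(1219453641999335, 1107175023)) = Rational(-1741327364268444408595, 1107175023)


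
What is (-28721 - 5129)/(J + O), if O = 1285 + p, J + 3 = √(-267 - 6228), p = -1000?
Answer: -3181900/28673 + 33850*I*√6495/86019 ≈ -110.97 + 31.714*I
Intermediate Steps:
J = -3 + I*√6495 (J = -3 + √(-267 - 6228) = -3 + √(-6495) = -3 + I*√6495 ≈ -3.0 + 80.592*I)
O = 285 (O = 1285 - 1000 = 285)
(-28721 - 5129)/(J + O) = (-28721 - 5129)/((-3 + I*√6495) + 285) = -33850/(282 + I*√6495)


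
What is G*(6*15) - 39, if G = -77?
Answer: -6969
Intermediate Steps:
G*(6*15) - 39 = -462*15 - 39 = -77*90 - 39 = -6930 - 39 = -6969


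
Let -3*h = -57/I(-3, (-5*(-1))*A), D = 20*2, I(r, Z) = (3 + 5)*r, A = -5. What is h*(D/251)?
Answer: -95/753 ≈ -0.12616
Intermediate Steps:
I(r, Z) = 8*r
D = 40
h = -19/24 (h = -(-19)/(8*(-3)) = -(-19)/(-24) = -(-19)*(-1)/24 = -⅓*19/8 = -19/24 ≈ -0.79167)
h*(D/251) = -95/(3*251) = -19/24*40/251 = -95/753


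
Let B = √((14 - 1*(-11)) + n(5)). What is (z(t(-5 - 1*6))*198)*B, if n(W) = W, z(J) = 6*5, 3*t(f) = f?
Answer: 5940*√30 ≈ 32535.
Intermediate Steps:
t(f) = f/3
z(J) = 30
B = √30 (B = √((14 - 1*(-11)) + 5) = √((14 + 11) + 5) = √(25 + 5) = √30 ≈ 5.4772)
(z(t(-5 - 1*6))*198)*B = (30*198)*√30 = 5940*√30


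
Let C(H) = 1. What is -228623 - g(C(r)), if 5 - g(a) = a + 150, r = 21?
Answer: -228477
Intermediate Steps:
g(a) = -145 - a (g(a) = 5 - (a + 150) = 5 - (150 + a) = 5 + (-150 - a) = -145 - a)
-228623 - g(C(r)) = -228623 - (-145 - 1*1) = -228623 - (-145 - 1) = -228623 - 1*(-146) = -228623 + 146 = -228477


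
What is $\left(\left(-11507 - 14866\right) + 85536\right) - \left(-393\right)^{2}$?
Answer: $-95286$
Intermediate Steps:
$\left(\left(-11507 - 14866\right) + 85536\right) - \left(-393\right)^{2} = \left(-26373 + 85536\right) - 154449 = 59163 - 154449 = -95286$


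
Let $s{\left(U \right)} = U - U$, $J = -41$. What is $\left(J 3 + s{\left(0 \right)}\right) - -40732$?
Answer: $40609$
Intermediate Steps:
$s{\left(U \right)} = 0$
$\left(J 3 + s{\left(0 \right)}\right) - -40732 = \left(\left(-41\right) 3 + 0\right) - -40732 = \left(-123 + 0\right) + 40732 = -123 + 40732 = 40609$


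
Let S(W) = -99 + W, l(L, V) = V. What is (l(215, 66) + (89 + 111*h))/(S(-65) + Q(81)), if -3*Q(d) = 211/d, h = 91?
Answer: -2492208/40063 ≈ -62.207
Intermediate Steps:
Q(d) = -211/(3*d)
(l(215, 66) + (89 + 111*h))/(S(-65) + Q(81)) = (66 + (89 + 111*91))/((-99 - 65) - 211/3/81) = (66 + (89 + 10101))/(-164 - 211/3*1/81) = (66 + 10190)/(-164 - 211/243) = 10256/(-40063/243) = 10256*(-243/40063) = -2492208/40063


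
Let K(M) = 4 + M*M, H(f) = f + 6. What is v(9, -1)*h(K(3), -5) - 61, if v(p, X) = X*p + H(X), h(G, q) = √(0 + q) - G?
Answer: -9 - 4*I*√5 ≈ -9.0 - 8.9443*I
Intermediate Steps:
H(f) = 6 + f
K(M) = 4 + M²
h(G, q) = √q - G
v(p, X) = 6 + X + X*p (v(p, X) = X*p + (6 + X) = 6 + X + X*p)
v(9, -1)*h(K(3), -5) - 61 = (6 - 1 - 1*9)*(√(-5) - (4 + 3²)) - 61 = (6 - 1 - 9)*(I*√5 - (4 + 9)) - 61 = -4*(I*√5 - 1*13) - 61 = -4*(I*√5 - 13) - 61 = -4*(-13 + I*√5) - 61 = (52 - 4*I*√5) - 61 = -9 - 4*I*√5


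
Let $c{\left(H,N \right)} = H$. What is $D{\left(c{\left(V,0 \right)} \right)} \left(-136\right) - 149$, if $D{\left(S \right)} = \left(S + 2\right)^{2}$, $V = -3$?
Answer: $-285$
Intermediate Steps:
$D{\left(S \right)} = \left(2 + S\right)^{2}$
$D{\left(c{\left(V,0 \right)} \right)} \left(-136\right) - 149 = \left(2 - 3\right)^{2} \left(-136\right) - 149 = \left(-1\right)^{2} \left(-136\right) - 149 = 1 \left(-136\right) - 149 = -136 - 149 = -285$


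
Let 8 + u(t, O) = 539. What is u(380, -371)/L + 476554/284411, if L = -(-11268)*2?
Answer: 1210071465/712165144 ≈ 1.6991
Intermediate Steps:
u(t, O) = 531 (u(t, O) = -8 + 539 = 531)
L = 22536 (L = -1878*(-12) = 22536)
u(380, -371)/L + 476554/284411 = 531/22536 + 476554/284411 = 531*(1/22536) + 476554*(1/284411) = 59/2504 + 476554/284411 = 1210071465/712165144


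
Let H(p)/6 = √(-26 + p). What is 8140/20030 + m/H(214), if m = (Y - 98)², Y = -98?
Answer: 814/2003 + 9604*√47/141 ≈ 467.37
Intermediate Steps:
H(p) = 6*√(-26 + p)
m = 38416 (m = (-98 - 98)² = (-196)² = 38416)
8140/20030 + m/H(214) = 8140/20030 + 38416/((6*√(-26 + 214))) = 8140*(1/20030) + 38416/((6*√188)) = 814/2003 + 38416/((6*(2*√47))) = 814/2003 + 38416/((12*√47)) = 814/2003 + 38416*(√47/564) = 814/2003 + 9604*√47/141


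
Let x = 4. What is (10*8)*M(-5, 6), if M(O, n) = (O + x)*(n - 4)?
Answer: -160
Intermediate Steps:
M(O, n) = (-4 + n)*(4 + O) (M(O, n) = (O + 4)*(n - 4) = (4 + O)*(-4 + n) = (-4 + n)*(4 + O))
(10*8)*M(-5, 6) = (10*8)*(-16 - 4*(-5) + 4*6 - 5*6) = 80*(-16 + 20 + 24 - 30) = 80*(-2) = -160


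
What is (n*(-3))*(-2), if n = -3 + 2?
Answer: -6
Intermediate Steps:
n = -1
(n*(-3))*(-2) = -1*(-3)*(-2) = 3*(-2) = -6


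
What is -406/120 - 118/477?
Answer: -34637/9540 ≈ -3.6307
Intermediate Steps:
-406/120 - 118/477 = -406*1/120 - 118*1/477 = -203/60 - 118/477 = -34637/9540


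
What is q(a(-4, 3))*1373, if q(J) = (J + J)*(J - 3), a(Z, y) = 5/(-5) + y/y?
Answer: 0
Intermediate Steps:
a(Z, y) = 0 (a(Z, y) = 5*(-⅕) + 1 = -1 + 1 = 0)
q(J) = 2*J*(-3 + J) (q(J) = (2*J)*(-3 + J) = 2*J*(-3 + J))
q(a(-4, 3))*1373 = (2*0*(-3 + 0))*1373 = (2*0*(-3))*1373 = 0*1373 = 0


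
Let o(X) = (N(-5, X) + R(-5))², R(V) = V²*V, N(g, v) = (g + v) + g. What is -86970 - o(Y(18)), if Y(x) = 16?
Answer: -101131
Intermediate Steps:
N(g, v) = v + 2*g
R(V) = V³
o(X) = (-135 + X)² (o(X) = ((X + 2*(-5)) + (-5)³)² = ((X - 10) - 125)² = ((-10 + X) - 125)² = (-135 + X)²)
-86970 - o(Y(18)) = -86970 - (-135 + 16)² = -86970 - 1*(-119)² = -86970 - 1*14161 = -86970 - 14161 = -101131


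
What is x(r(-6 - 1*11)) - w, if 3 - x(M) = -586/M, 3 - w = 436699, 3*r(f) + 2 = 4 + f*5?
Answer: 36244259/83 ≈ 4.3668e+5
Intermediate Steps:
r(f) = ⅔ + 5*f/3 (r(f) = -⅔ + (4 + f*5)/3 = -⅔ + (4 + 5*f)/3 = -⅔ + (4/3 + 5*f/3) = ⅔ + 5*f/3)
w = -436696 (w = 3 - 1*436699 = 3 - 436699 = -436696)
x(M) = 3 + 586/M (x(M) = 3 - (-586)/M = 3 + 586/M)
x(r(-6 - 1*11)) - w = (3 + 586/(⅔ + 5*(-6 - 1*11)/3)) - 1*(-436696) = (3 + 586/(⅔ + 5*(-6 - 11)/3)) + 436696 = (3 + 586/(⅔ + (5/3)*(-17))) + 436696 = (3 + 586/(⅔ - 85/3)) + 436696 = (3 + 586/(-83/3)) + 436696 = (3 + 586*(-3/83)) + 436696 = (3 - 1758/83) + 436696 = -1509/83 + 436696 = 36244259/83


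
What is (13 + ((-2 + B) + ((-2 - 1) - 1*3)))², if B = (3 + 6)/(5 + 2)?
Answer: 1936/49 ≈ 39.510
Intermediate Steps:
B = 9/7 ≈ 1.2857
(13 + ((-2 + B) + ((-2 - 1) - 1*3)))² = (13 + ((-2 + 9/7) + ((-2 - 1) - 1*3)))² = (13 + (-5/7 + (-3 - 3)))² = (13 + (-5/7 - 6))² = (13 - 47/7)² = (44/7)² = 1936/49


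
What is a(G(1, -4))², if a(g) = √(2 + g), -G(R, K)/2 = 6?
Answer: -10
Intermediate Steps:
G(R, K) = -12 (G(R, K) = -2*6 = -12)
a(G(1, -4))² = (√(2 - 12))² = (√(-10))² = (I*√10)² = -10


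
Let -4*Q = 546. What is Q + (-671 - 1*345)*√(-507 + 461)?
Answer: -273/2 - 1016*I*√46 ≈ -136.5 - 6890.8*I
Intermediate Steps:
Q = -273/2 (Q = -¼*546 = -273/2 ≈ -136.50)
Q + (-671 - 1*345)*√(-507 + 461) = -273/2 + (-671 - 1*345)*√(-507 + 461) = -273/2 + (-671 - 345)*√(-46) = -273/2 - 1016*I*√46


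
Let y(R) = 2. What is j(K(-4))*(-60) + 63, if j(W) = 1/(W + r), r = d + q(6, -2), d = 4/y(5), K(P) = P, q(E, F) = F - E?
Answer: 69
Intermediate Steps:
d = 2 (d = 4/2 = 4*(½) = 2)
r = -6 (r = 2 + (-2 - 1*6) = 2 + (-2 - 6) = 2 - 8 = -6)
j(W) = 1/(-6 + W) (j(W) = 1/(W - 6) = 1/(-6 + W))
j(K(-4))*(-60) + 63 = -60/(-6 - 4) + 63 = -60/(-10) + 63 = -⅒*(-60) + 63 = 6 + 63 = 69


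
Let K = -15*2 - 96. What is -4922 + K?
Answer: -5048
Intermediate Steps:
K = -126 (K = -30 - 96 = -126)
-4922 + K = -4922 - 126 = -5048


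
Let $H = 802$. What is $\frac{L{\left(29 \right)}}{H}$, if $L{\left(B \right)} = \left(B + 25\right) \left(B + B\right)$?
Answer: $\frac{1566}{401} \approx 3.9052$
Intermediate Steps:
$L{\left(B \right)} = 2 B \left(25 + B\right)$ ($L{\left(B \right)} = \left(25 + B\right) 2 B = 2 B \left(25 + B\right)$)
$\frac{L{\left(29 \right)}}{H} = \frac{2 \cdot 29 \left(25 + 29\right)}{802} = 2 \cdot 29 \cdot 54 \cdot \frac{1}{802} = 3132 \cdot \frac{1}{802} = \frac{1566}{401}$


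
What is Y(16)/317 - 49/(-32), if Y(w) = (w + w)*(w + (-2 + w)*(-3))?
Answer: -11091/10144 ≈ -1.0934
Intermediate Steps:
Y(w) = 2*w*(6 - 2*w) (Y(w) = (2*w)*(w + (6 - 3*w)) = (2*w)*(6 - 2*w) = 2*w*(6 - 2*w))
Y(16)/317 - 49/(-32) = (4*16*(3 - 1*16))/317 - 49/(-32) = (4*16*(3 - 16))*(1/317) - 49*(-1/32) = (4*16*(-13))*(1/317) + 49/32 = -832*1/317 + 49/32 = -832/317 + 49/32 = -11091/10144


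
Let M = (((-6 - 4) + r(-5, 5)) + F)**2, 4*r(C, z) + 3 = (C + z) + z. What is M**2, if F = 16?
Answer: 28561/16 ≈ 1785.1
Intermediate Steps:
r(C, z) = -3/4 + z/2 + C/4 (r(C, z) = -3/4 + ((C + z) + z)/4 = -3/4 + (C + 2*z)/4 = -3/4 + (z/2 + C/4) = -3/4 + z/2 + C/4)
M = 169/4 (M = (((-6 - 4) + (-3/4 + (1/2)*5 + (1/4)*(-5))) + 16)**2 = ((-10 + (-3/4 + 5/2 - 5/4)) + 16)**2 = ((-10 + 1/2) + 16)**2 = (-19/2 + 16)**2 = (13/2)**2 = 169/4 ≈ 42.250)
M**2 = (169/4)**2 = 28561/16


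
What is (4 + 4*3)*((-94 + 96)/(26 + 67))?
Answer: 32/93 ≈ 0.34409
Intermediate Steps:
(4 + 4*3)*((-94 + 96)/(26 + 67)) = (4 + 12)*(2/93) = 16*(2*(1/93)) = 16*(2/93) = 32/93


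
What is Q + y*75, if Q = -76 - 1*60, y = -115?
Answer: -8761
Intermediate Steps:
Q = -136 (Q = -76 - 60 = -136)
Q + y*75 = -136 - 115*75 = -136 - 8625 = -8761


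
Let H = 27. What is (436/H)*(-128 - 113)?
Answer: -105076/27 ≈ -3891.7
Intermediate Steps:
(436/H)*(-128 - 113) = (436/27)*(-128 - 113) = (436*(1/27))*(-241) = (436/27)*(-241) = -105076/27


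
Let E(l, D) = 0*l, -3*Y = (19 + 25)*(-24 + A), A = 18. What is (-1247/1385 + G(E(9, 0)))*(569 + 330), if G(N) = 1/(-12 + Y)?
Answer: -83954913/105260 ≈ -797.60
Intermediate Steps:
Y = 88 (Y = -(19 + 25)*(-24 + 18)/3 = -44*(-6)/3 = -⅓*(-264) = 88)
E(l, D) = 0
G(N) = 1/76 (G(N) = 1/(-12 + 88) = 1/76)
(-1247/1385 + G(E(9, 0)))*(569 + 330) = (-1247/1385 + 1/76)*(569 + 330) = (-1247*1/1385 + 1/76)*899 = (-1247/1385 + 1/76)*899 = -93387/105260*899 = -83954913/105260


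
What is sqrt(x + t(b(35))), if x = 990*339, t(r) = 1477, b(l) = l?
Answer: sqrt(337087) ≈ 580.59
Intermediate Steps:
x = 335610
sqrt(x + t(b(35))) = sqrt(335610 + 1477) = sqrt(337087)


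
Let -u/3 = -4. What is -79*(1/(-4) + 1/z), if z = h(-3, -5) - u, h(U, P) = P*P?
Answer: 711/52 ≈ 13.673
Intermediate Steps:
u = 12 (u = -3*(-4) = 12)
h(U, P) = P**2
z = 13 (z = (-5)**2 - 1*12 = 25 - 12 = 13)
-79*(1/(-4) + 1/z) = -79*(1/(-4) + 1/13) = -79*(1*(-1/4) + 1*(1/13)) = -79*(-1/4 + 1/13) = -79*(-9/52) = 711/52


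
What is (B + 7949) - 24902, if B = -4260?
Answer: -21213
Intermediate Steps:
(B + 7949) - 24902 = (-4260 + 7949) - 24902 = 3689 - 24902 = -21213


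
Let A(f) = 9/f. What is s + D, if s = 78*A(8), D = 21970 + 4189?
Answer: 104987/4 ≈ 26247.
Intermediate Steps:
D = 26159
s = 351/4 (s = 78*(9/8) = 351/4 ≈ 87.750)
s + D = 351/4 + 26159 = 104987/4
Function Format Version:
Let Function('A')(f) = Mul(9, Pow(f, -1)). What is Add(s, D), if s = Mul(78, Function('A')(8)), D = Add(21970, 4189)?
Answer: Rational(104987, 4) ≈ 26247.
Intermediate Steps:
D = 26159
s = Rational(351, 4) (s = Mul(78, Mul(9, Pow(8, -1))) = Mul(78, Mul(9, Rational(1, 8))) = Mul(78, Rational(9, 8)) = Rational(351, 4) ≈ 87.750)
Add(s, D) = Add(Rational(351, 4), 26159) = Rational(104987, 4)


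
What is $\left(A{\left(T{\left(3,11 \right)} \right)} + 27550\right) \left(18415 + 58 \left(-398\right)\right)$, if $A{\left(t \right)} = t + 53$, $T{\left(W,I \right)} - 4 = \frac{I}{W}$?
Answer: $- \frac{386742608}{3} \approx -1.2891 \cdot 10^{8}$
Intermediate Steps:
$T{\left(W,I \right)} = 4 + \frac{I}{W}$
$A{\left(t \right)} = 53 + t$
$\left(A{\left(T{\left(3,11 \right)} \right)} + 27550\right) \left(18415 + 58 \left(-398\right)\right) = \left(\left(53 + \left(4 + \frac{11}{3}\right)\right) + 27550\right) \left(18415 + 58 \left(-398\right)\right) = \left(\left(53 + \left(4 + 11 \cdot \frac{1}{3}\right)\right) + 27550\right) \left(18415 - 23084\right) = \left(\left(53 + \left(4 + \frac{11}{3}\right)\right) + 27550\right) \left(-4669\right) = \left(\left(53 + \frac{23}{3}\right) + 27550\right) \left(-4669\right) = \left(\frac{182}{3} + 27550\right) \left(-4669\right) = \frac{82832}{3} \left(-4669\right) = - \frac{386742608}{3}$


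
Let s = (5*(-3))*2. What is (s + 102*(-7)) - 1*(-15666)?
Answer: 14922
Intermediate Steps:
s = -30 (s = -15*2 = -30)
(s + 102*(-7)) - 1*(-15666) = (-30 + 102*(-7)) - 1*(-15666) = (-30 - 714) + 15666 = -744 + 15666 = 14922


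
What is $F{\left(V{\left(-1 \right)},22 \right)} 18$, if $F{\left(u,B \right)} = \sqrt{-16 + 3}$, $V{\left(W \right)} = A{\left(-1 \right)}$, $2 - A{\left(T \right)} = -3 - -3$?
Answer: $18 i \sqrt{13} \approx 64.9 i$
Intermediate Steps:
$A{\left(T \right)} = 2$ ($A{\left(T \right)} = 2 - \left(-3 - -3\right) = 2 - \left(-3 + 3\right) = 2 - 0 = 2 + 0 = 2$)
$V{\left(W \right)} = 2$
$F{\left(u,B \right)} = i \sqrt{13}$ ($F{\left(u,B \right)} = \sqrt{-13} = i \sqrt{13}$)
$F{\left(V{\left(-1 \right)},22 \right)} 18 = i \sqrt{13} \cdot 18 = 18 i \sqrt{13}$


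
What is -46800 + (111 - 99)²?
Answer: -46656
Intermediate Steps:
-46800 + (111 - 99)² = -46800 + 12² = -46800 + 144 = -46656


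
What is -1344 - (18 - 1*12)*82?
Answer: -1836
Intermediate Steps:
-1344 - (18 - 1*12)*82 = -1344 - (18 - 12)*82 = -1344 - 6*82 = -1344 - 1*492 = -1344 - 492 = -1836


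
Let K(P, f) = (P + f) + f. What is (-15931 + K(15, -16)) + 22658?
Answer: 6710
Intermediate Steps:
K(P, f) = P + 2*f
(-15931 + K(15, -16)) + 22658 = (-15931 + (15 + 2*(-16))) + 22658 = (-15931 + (15 - 32)) + 22658 = (-15931 - 17) + 22658 = -15948 + 22658 = 6710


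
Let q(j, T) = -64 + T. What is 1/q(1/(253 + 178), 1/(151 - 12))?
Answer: -139/8895 ≈ -0.015627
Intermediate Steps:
1/q(1/(253 + 178), 1/(151 - 12)) = 1/(-64 + 1/(151 - 12)) = 1/(-64 + 1/139) = 1/(-8895/139) = -139/8895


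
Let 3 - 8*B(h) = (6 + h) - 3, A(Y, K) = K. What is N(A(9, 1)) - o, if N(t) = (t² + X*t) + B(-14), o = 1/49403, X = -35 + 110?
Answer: 15364329/197612 ≈ 77.750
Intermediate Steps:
X = 75
o = 1/49403 ≈ 2.0242e-5
B(h) = -h/8 (B(h) = 3/8 - ((6 + h) - 3)/8 = 3/8 - (3 + h)/8 = 3/8 + (-3/8 - h/8) = -h/8)
N(t) = 7/4 + t² + 75*t (N(t) = (t² + 75*t) - ⅛*(-14) = (t² + 75*t) + 7/4 = 7/4 + t² + 75*t)
N(A(9, 1)) - o = (7/4 + 1² + 75*1) - 1*1/49403 = (7/4 + 1 + 75) - 1/49403 = 311/4 - 1/49403 = 15364329/197612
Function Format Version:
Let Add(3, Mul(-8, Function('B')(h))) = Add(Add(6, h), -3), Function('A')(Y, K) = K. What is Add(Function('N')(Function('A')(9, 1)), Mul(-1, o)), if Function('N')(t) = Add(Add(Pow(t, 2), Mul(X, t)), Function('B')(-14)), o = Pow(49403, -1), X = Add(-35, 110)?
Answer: Rational(15364329, 197612) ≈ 77.750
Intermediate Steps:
X = 75
o = Rational(1, 49403) ≈ 2.0242e-5
Function('B')(h) = Mul(Rational(-1, 8), h) (Function('B')(h) = Add(Rational(3, 8), Mul(Rational(-1, 8), Add(Add(6, h), -3))) = Add(Rational(3, 8), Mul(Rational(-1, 8), Add(3, h))) = Add(Rational(3, 8), Add(Rational(-3, 8), Mul(Rational(-1, 8), h))) = Mul(Rational(-1, 8), h))
Function('N')(t) = Add(Rational(7, 4), Pow(t, 2), Mul(75, t)) (Function('N')(t) = Add(Add(Pow(t, 2), Mul(75, t)), Mul(Rational(-1, 8), -14)) = Add(Add(Pow(t, 2), Mul(75, t)), Rational(7, 4)) = Add(Rational(7, 4), Pow(t, 2), Mul(75, t)))
Add(Function('N')(Function('A')(9, 1)), Mul(-1, o)) = Add(Add(Rational(7, 4), Pow(1, 2), Mul(75, 1)), Mul(-1, Rational(1, 49403))) = Add(Add(Rational(7, 4), 1, 75), Rational(-1, 49403)) = Add(Rational(311, 4), Rational(-1, 49403)) = Rational(15364329, 197612)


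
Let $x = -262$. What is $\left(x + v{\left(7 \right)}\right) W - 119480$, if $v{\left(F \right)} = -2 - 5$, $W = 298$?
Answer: $-199642$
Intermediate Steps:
$v{\left(F \right)} = -7$ ($v{\left(F \right)} = -2 - 5 = -7$)
$\left(x + v{\left(7 \right)}\right) W - 119480 = \left(-262 - 7\right) 298 - 119480 = \left(-269\right) 298 + \left(-153587 + 34107\right) = -80162 - 119480 = -199642$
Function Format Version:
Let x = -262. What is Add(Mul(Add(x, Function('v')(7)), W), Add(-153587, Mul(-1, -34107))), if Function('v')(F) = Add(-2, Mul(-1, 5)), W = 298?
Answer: -199642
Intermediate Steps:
Function('v')(F) = -7 (Function('v')(F) = Add(-2, -5) = -7)
Add(Mul(Add(x, Function('v')(7)), W), Add(-153587, Mul(-1, -34107))) = Add(Mul(Add(-262, -7), 298), Add(-153587, Mul(-1, -34107))) = Add(Mul(-269, 298), Add(-153587, 34107)) = Add(-80162, -119480) = -199642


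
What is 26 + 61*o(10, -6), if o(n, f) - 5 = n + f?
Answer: 575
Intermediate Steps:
o(n, f) = 5 + f + n (o(n, f) = 5 + (n + f) = 5 + (f + n) = 5 + f + n)
26 + 61*o(10, -6) = 26 + 61*(5 - 6 + 10) = 26 + 61*9 = 26 + 549 = 575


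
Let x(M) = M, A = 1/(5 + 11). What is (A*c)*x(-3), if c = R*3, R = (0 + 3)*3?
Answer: -81/16 ≈ -5.0625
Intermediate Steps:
A = 1/16 ≈ 0.062500
R = 9 (R = 3*3 = 9)
c = 27 (c = 9*3 = 27)
(A*c)*x(-3) = ((1/16)*27)*(-3) = (27/16)*(-3) = -81/16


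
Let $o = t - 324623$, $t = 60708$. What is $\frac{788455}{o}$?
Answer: $- \frac{157691}{52783} \approx -2.9875$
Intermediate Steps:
$o = -263915$ ($o = 60708 - 324623 = -263915$)
$\frac{788455}{o} = \frac{788455}{-263915} = 788455 \left(- \frac{1}{263915}\right) = - \frac{157691}{52783}$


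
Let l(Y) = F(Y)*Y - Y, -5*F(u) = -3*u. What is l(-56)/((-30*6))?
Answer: -2422/225 ≈ -10.764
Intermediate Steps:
F(u) = 3*u/5 (F(u) = -(-3)*u/5 = 3*u/5)
l(Y) = -Y + 3*Y²/5 (l(Y) = (3*Y/5)*Y - Y = 3*Y²/5 - Y = -Y + 3*Y²/5)
l(-56)/((-30*6)) = ((⅕)*(-56)*(-5 + 3*(-56)))/((-30*6)) = ((⅕)*(-56)*(-5 - 168))/(-180) = ((⅕)*(-56)*(-173))*(-1/180) = (9688/5)*(-1/180) = -2422/225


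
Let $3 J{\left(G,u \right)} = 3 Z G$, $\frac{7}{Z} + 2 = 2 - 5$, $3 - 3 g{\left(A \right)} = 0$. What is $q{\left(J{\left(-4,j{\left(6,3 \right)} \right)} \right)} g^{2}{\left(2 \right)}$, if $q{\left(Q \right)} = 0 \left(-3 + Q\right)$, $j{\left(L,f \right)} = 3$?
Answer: $0$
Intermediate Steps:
$g{\left(A \right)} = 1$ ($g{\left(A \right)} = 1 - 0 = 1 + 0 = 1$)
$Z = - \frac{7}{5}$ ($Z = \frac{7}{-2 + \left(2 - 5\right)} = \frac{7}{-2 - 3} = \frac{7}{-5} = 7 \left(- \frac{1}{5}\right) = - \frac{7}{5} \approx -1.4$)
$J{\left(G,u \right)} = - \frac{7 G}{5}$ ($J{\left(G,u \right)} = \frac{3 \left(- \frac{7}{5}\right) G}{3} = \frac{\left(- \frac{21}{5}\right) G}{3} = - \frac{7 G}{5}$)
$q{\left(Q \right)} = 0$
$q{\left(J{\left(-4,j{\left(6,3 \right)} \right)} \right)} g^{2}{\left(2 \right)} = 0 \cdot 1^{2} = 0 \cdot 1 = 0$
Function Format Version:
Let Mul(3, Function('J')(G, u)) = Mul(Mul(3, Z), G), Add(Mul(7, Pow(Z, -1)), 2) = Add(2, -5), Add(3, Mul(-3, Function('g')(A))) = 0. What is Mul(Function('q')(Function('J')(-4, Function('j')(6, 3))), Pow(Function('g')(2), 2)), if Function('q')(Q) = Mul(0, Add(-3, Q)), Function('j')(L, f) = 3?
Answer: 0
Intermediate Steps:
Function('g')(A) = 1 (Function('g')(A) = Add(1, Mul(Rational(-1, 3), 0)) = Add(1, 0) = 1)
Z = Rational(-7, 5) (Z = Mul(7, Pow(Add(-2, Add(2, -5)), -1)) = Mul(7, Pow(Add(-2, -3), -1)) = Mul(7, Pow(-5, -1)) = Mul(7, Rational(-1, 5)) = Rational(-7, 5) ≈ -1.4000)
Function('J')(G, u) = Mul(Rational(-7, 5), G) (Function('J')(G, u) = Mul(Rational(1, 3), Mul(Mul(3, Rational(-7, 5)), G)) = Mul(Rational(1, 3), Mul(Rational(-21, 5), G)) = Mul(Rational(-7, 5), G))
Function('q')(Q) = 0
Mul(Function('q')(Function('J')(-4, Function('j')(6, 3))), Pow(Function('g')(2), 2)) = Mul(0, Pow(1, 2)) = Mul(0, 1) = 0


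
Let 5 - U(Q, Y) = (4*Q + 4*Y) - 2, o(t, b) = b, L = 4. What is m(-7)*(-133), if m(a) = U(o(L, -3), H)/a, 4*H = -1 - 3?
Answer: 437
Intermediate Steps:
H = -1 (H = (-1 - 3)/4 = (¼)*(-4) = -1)
U(Q, Y) = 7 - 4*Q - 4*Y (U(Q, Y) = 5 - ((4*Q + 4*Y) - 2) = 5 - (-2 + 4*Q + 4*Y) = 5 + (2 - 4*Q - 4*Y) = 7 - 4*Q - 4*Y)
m(a) = 23/a (m(a) = (7 - 4*(-3) - 4*(-1))/a = (7 + 12 + 4)/a = 23/a)
m(-7)*(-133) = (23/(-7))*(-133) = (23*(-⅐))*(-133) = -23/7*(-133) = 437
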